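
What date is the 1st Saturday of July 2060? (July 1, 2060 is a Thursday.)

July 2060 begins on a Thursday, so the first Saturday is July 3 (2 days later).

2060-07-03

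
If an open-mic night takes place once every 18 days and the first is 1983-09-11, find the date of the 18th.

1984-07-13

The 18th occurrence is 17 intervals after the first: 17 × 18 = 306 days after 1983-09-11.
September has 30 days — 19 days to the end of September leaves 287.
October has 31 days (256 left).
November has 30 days (226 left).
December has 31 days (195 left).
January has 31 days (164 left).
February has 29 days (135 left).
March has 31 days (104 left).
April has 30 days (74 left).
May has 31 days (43 left).
June has 30 days (13 left).
13 days into July → 1984-07-13.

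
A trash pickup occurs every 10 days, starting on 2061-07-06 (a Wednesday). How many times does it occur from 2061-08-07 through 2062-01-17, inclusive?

Occurrences land 10·i days after 2061-07-06 for i = 0, 1, 2, …
2061-08-07 is 32 days after the start; 32 ÷ 10 = 3 remainder 2; since the remainder is 2, round up to i = 4. First occurrence in the window: #5 on 2061-08-15 (4×10 = 40 days in).
2062-01-17 is 195 days after the start; 195 ÷ 10 = 19 remainder 5. Last occurrence in the window: #20 on 2062-01-12.
Occurrences #5 through #20: 16 in total.

16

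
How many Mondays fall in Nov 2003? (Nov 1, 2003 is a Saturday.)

4

Nov 1, 2003 is a Saturday; the first Monday on or after it is Nov 3, 2003 (2 days later).
From Nov 3, 2003 to Nov 30, 2003 is 30 − 3 = 27 days.
27 ÷ 7 = 3 full weeks with remainder 6, so 3 more Mondays after the first → 4.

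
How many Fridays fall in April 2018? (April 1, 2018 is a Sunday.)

4

April 1, 2018 is a Sunday; the first Friday on or after it is April 6, 2018 (5 days later).
From April 6, 2018 to April 30, 2018 is 30 − 6 = 24 days.
24 ÷ 7 = 3 full weeks with remainder 3, so 3 more Fridays after the first → 4.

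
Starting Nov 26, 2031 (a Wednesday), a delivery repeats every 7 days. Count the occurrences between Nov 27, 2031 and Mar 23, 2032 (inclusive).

Occurrences land 7·i days after Nov 26, 2031 for i = 0, 1, 2, …
Nov 27, 2031 is 1 day after the start; 1 ÷ 7 = 0 remainder 1; since the remainder is 1, round up to i = 1. First occurrence in the window: #2 on Dec 3, 2031 (1×7 = 7 days in).
Mar 23, 2032 is 118 days after the start; 118 ÷ 7 = 16 remainder 6. Last occurrence in the window: #17 on Mar 17, 2032.
Occurrences #2 through #17: 16 in total.

16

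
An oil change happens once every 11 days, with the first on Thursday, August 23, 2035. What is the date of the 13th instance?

The 13th occurrence is 12 intervals after the first: 12 × 11 = 132 days after August 23, 2035.
August has 31 days — 8 days to the end of August leaves 124.
September has 30 days (94 left).
October has 31 days (63 left).
November has 30 days (33 left).
December has 31 days (2 left).
2 days into January → January 2, 2036.

January 2, 2036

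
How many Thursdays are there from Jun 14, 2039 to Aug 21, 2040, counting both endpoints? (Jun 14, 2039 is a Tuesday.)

62

Jun 14, 2039 is a Tuesday; the first Thursday on or after it is Jun 16, 2039 (2 days later).
From Jun 16, 2039 to Aug 21, 2040: 198 + 234 = 432 days (rest of 2039, to Aug 21, 2040 in 2040).
432 ÷ 7 = 61 full weeks with remainder 5, so 61 more Thursdays after the first → 62.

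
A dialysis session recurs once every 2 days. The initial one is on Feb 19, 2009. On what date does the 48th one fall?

The 48th occurrence is 47 intervals after the first: 47 × 2 = 94 days after Feb 19, 2009.
Feb has 28 days — 9 days to the end of Feb leaves 85.
Mar has 31 days (54 left).
Apr has 30 days (24 left).
24 days into May → May 24, 2009.

May 24, 2009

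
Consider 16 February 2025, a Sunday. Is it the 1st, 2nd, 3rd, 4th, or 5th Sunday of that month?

Day 16 falls in week ⌈16/7⌉ of the month.
Days 1–7 hold the 1st Sunday, 8–14 the 2nd, 15–21 the 3rd, 22–28 the 4th, 29–31 the 5th.
16 is in the range for the 3rd.

3rd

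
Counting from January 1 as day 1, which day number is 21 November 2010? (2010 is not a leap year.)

Days in months before November: 31 + 28 + 31 + 30 + 31 + 30 + 31 + 31 + 30 + 31 = 304.
Plus 21 days into November → day 325.

325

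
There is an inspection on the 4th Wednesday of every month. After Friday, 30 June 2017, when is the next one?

June 2017 starts on a Thursday; its first Wednesday is the 7th, so the 4th Wednesday is the 28th — 28 June 2017.
That is not after 30 June 2017, so look at July 2017.
July 2017 starts on a Saturday; its first Wednesday is the 5th, so the 4th Wednesday is the 26th — 26 July 2017.

26 July 2017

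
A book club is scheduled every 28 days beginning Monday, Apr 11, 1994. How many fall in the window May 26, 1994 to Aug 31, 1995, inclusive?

17

Occurrences land 28·i days after Apr 11, 1994 for i = 0, 1, 2, …
May 26, 1994 is 45 days after the start; 45 ÷ 28 = 1 remainder 17; since the remainder is 17, round up to i = 2. First occurrence in the window: #3 on Jun 6, 1994 (2×28 = 56 days in).
Aug 31, 1995 is 507 days after the start; 507 ÷ 28 = 18 remainder 3. Last occurrence in the window: #19 on Aug 28, 1995.
Occurrences #3 through #19: 17 in total.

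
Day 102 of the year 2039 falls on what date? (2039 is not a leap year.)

January has 31 days (102 − 31 = 71 remain).
February has 28 days (71 − 28 = 43 remain).
March has 31 days (43 − 31 = 12 remain).
12 into April → April 12.

12 April 2039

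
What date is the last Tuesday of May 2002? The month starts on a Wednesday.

May 2002 begins on a Wednesday, so the first Tuesday is May 7 (6 days later).
May 2002 has 31 days. Adding weeks: 7, 14, 21, 28 — the last one ≤ 31 is the 28th.

2002-05-28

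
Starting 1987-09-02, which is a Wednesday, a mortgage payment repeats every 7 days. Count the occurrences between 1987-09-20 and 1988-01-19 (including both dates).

17

Occurrences land 7·i days after 1987-09-02 for i = 0, 1, 2, …
1987-09-20 is 18 days after the start; 18 ÷ 7 = 2 remainder 4; since the remainder is 4, round up to i = 3. First occurrence in the window: #4 on 1987-09-23 (3×7 = 21 days in).
1988-01-19 is 139 days after the start; 139 ÷ 7 = 19 remainder 6. Last occurrence in the window: #20 on 1988-01-13.
Occurrences #4 through #20: 17 in total.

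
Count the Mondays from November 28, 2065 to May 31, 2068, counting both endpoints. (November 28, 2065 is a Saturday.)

131

November 28, 2065 is a Saturday; the first Monday on or after it is November 30, 2065 (2 days later).
From November 30, 2065 to May 31, 2068: 31 + 365 + 365 + 152 = 913 days (rest of 2065, 2066, 2067, to May 31, 2068 in 2068).
913 ÷ 7 = 130 full weeks with remainder 3, so 130 more Mondays after the first → 131.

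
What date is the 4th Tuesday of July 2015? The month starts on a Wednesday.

28 July 2015

July 2015 begins on a Wednesday, so the first Tuesday is July 7 (6 days later).
The 4th Tuesday is 3 weeks later: 7 + 21 = 28.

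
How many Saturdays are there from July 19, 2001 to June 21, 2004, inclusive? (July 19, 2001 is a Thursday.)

July 19, 2001 is a Thursday; the first Saturday on or after it is July 21, 2001 (2 days later).
From July 21, 2001 to June 21, 2004: 163 + 365 + 365 + 173 = 1066 days (rest of 2001, 2002, 2003, to June 21, 2004 in 2004).
1066 ÷ 7 = 152 full weeks with remainder 2, so 152 more Saturdays after the first → 153.

153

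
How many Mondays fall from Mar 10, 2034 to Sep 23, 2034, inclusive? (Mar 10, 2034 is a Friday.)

28

Mar 10, 2034 is a Friday; the first Monday on or after it is Mar 13, 2034 (3 days later).
From Mar 13, 2034 to Sep 23, 2034: 18 + 30 + 31 + 30 + 31 + 31 + 23 = 194 days (rest of Mar, Apr, May, Jun, Jul, Aug, Sep).
194 ÷ 7 = 27 full weeks with remainder 5, so 27 more Mondays after the first → 28.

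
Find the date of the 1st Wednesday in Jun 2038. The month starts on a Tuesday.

Jun 2, 2038

Jun 2038 begins on a Tuesday, so the first Wednesday is Jun 2 (1 day later).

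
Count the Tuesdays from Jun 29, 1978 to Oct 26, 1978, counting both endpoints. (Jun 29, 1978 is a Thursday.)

Jun 29, 1978 is a Thursday; the first Tuesday on or after it is Jul 4, 1978 (5 days later).
From Jul 4, 1978 to Oct 26, 1978: 27 + 31 + 30 + 26 = 114 days (rest of Jul, Aug, Sep, Oct).
114 ÷ 7 = 16 full weeks with remainder 2, so 16 more Tuesdays after the first → 17.

17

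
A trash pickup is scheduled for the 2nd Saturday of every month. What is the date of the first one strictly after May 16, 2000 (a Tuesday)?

Jun 10, 2000

May 2000 starts on a Monday; its first Saturday is the 6th, so the 2nd Saturday is the 13th — May 13, 2000.
That is not after May 16, 2000, so look at Jun 2000.
Jun 2000 starts on a Thursday; its first Saturday is the 3rd, so the 2nd Saturday is the 10th — Jun 10, 2000.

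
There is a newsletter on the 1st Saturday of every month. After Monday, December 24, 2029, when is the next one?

December 2029 starts on a Saturday, so its 1st Saturday is December 1, 2029.
That is not after December 24, 2029, so look at January 2030.
January 2030 starts on a Tuesday, so its 1st Saturday is January 5, 2030 (4 days in).

January 5, 2030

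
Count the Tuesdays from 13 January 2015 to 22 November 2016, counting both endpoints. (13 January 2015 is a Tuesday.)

98

13 January 2015 is a Tuesday; the first Tuesday on or after it is 13 January 2015.
From 13 January 2015 to 22 November 2016: 352 + 327 = 679 days (rest of 2015, to 22 November 2016 in 2016).
679 ÷ 7 = 97 full weeks with remainder 0, so 97 more Tuesdays after the first → 98.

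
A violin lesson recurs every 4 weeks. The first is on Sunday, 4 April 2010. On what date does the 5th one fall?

The 5th occurrence is 4 intervals after the first: 4 × 28 = 112 days after 4 April 2010.
April has 30 days — 26 days to the end of April leaves 86.
May has 31 days (55 left).
June has 30 days (25 left).
25 days into July → 25 July 2010.

25 July 2010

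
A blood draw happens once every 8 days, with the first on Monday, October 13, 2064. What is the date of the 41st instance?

August 29, 2065

The 41st occurrence is 40 intervals after the first: 40 × 8 = 320 days after October 13, 2064.
October has 31 days — 18 days to the end of October leaves 302.
November has 30 days (272 left).
December has 31 days (241 left).
January has 31 days (210 left).
February has 28 days (182 left).
March has 31 days (151 left).
April has 30 days (121 left).
May has 31 days (90 left).
June has 30 days (60 left).
July has 31 days (29 left).
29 days into August → August 29, 2065.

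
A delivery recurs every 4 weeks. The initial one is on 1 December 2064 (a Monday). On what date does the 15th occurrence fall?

The 15th occurrence is 14 intervals after the first: 14 × 28 = 392 days after 1 December 2064.
December has 31 days — 30 days to the end of December leaves 362.
January has 31 days (331 left).
February has 28 days (303 left).
March has 31 days (272 left).
April has 30 days (242 left).
May has 31 days (211 left).
June has 30 days (181 left).
July has 31 days (150 left).
August has 31 days (119 left).
September has 30 days (89 left).
October has 31 days (58 left).
November has 30 days (28 left).
28 days into December → 28 December 2065.

28 December 2065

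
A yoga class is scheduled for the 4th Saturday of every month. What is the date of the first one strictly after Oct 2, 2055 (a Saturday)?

Oct 23, 2055

Oct 2055 starts on a Friday; its first Saturday is the 2nd, so the 4th Saturday is the 23rd — Oct 23, 2055.
Oct 23, 2055 is after Oct 2, 2055, so that is the next one.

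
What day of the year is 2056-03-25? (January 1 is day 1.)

Days in months before March: 31 + 29 = 60.
Plus 25 days into March → day 85.

85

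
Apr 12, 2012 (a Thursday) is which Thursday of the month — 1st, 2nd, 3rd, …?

2nd

Day 12 falls in week ⌈12/7⌉ of the month.
Days 1–7 hold the 1st Thursday, 8–14 the 2nd, 15–21 the 3rd, 22–28 the 4th, 29–31 the 5th.
12 is in the range for the 2nd.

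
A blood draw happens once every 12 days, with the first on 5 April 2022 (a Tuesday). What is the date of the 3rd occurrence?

29 April 2022

The 3rd occurrence is 2 intervals after the first: 2 × 12 = 24 days after 5 April 2022.
24 days later is 29 April 2022.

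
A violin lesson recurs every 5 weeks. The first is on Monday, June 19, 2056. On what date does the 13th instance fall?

August 13, 2057

The 13th occurrence is 12 intervals after the first: 12 × 35 = 420 days after June 19, 2056.
June has 30 days — 11 days to the end of June leaves 409.
From end of June to end of 2056 is 184 days (225 left).
January has 31 days (194 left).
February has 28 days (166 left).
March has 31 days (135 left).
April has 30 days (105 left).
May has 31 days (74 left).
June has 30 days (44 left).
July has 31 days (13 left).
13 days into August → August 13, 2057.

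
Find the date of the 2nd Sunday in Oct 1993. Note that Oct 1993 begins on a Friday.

Oct 10, 1993

Oct 1993 begins on a Friday, so the first Sunday is Oct 3 (2 days later).
The 2nd Sunday is 1 weeks later: 3 + 7 = 10.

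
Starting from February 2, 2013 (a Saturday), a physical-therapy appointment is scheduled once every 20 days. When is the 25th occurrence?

The 25th occurrence is 24 intervals after the first: 24 × 20 = 480 days after February 2, 2013.
February has 28 days — 26 days to the end of February leaves 454.
From end of February to end of 2013 is 306 days (148 left).
January has 31 days (117 left).
February has 28 days (89 left).
March has 31 days (58 left).
April has 30 days (28 left).
28 days into May → May 28, 2014.

May 28, 2014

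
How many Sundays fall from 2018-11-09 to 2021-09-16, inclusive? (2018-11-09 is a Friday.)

149

2018-11-09 is a Friday; the first Sunday on or after it is 2018-11-11 (2 days later).
From 2018-11-11 to 2021-09-16: 50 + 365 + 366 + 259 = 1040 days (rest of 2018, 2019, 2020, to 2021-09-16 in 2021).
1040 ÷ 7 = 148 full weeks with remainder 4, so 148 more Sundays after the first → 149.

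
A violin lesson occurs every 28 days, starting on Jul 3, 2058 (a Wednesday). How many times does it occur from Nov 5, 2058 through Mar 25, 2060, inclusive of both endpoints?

18

Occurrences land 28·i days after Jul 3, 2058 for i = 0, 1, 2, …
Nov 5, 2058 is 125 days after the start; 125 ÷ 28 = 4 remainder 13; since the remainder is 13, round up to i = 5. First occurrence in the window: #6 on Nov 20, 2058 (5×28 = 140 days in).
Mar 25, 2060 is 631 days after the start; 631 ÷ 28 = 22 remainder 15. Last occurrence in the window: #23 on Mar 10, 2060.
Occurrences #6 through #23: 18 in total.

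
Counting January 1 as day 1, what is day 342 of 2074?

January has 31 days (342 − 31 = 311 remain).
February has 28 days (311 − 28 = 283 remain).
March has 31 days (283 − 31 = 252 remain).
April has 30 days (252 − 30 = 222 remain).
May has 31 days (222 − 31 = 191 remain).
June has 30 days (191 − 30 = 161 remain).
July has 31 days (161 − 31 = 130 remain).
August has 31 days (130 − 31 = 99 remain).
September has 30 days (99 − 30 = 69 remain).
October has 31 days (69 − 31 = 38 remain).
November has 30 days (38 − 30 = 8 remain).
8 into December → December 8.

8 December 2074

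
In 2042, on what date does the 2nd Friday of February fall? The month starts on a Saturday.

2042-02-14

February 2042 begins on a Saturday, so the first Friday is February 7 (6 days later).
The 2nd Friday is 1 weeks later: 7 + 7 = 14.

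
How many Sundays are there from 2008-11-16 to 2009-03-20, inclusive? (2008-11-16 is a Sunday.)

2008-11-16 is a Sunday; the first Sunday on or after it is 2008-11-16.
From 2008-11-16 to 2009-03-20: 14 + 31 + 31 + 28 + 20 = 124 days (rest of November, December, January, February, March).
124 ÷ 7 = 17 full weeks with remainder 5, so 17 more Sundays after the first → 18.

18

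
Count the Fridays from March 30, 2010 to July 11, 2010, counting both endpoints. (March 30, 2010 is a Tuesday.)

March 30, 2010 is a Tuesday; the first Friday on or after it is April 2, 2010 (3 days later).
From April 2, 2010 to July 11, 2010: 28 + 31 + 30 + 11 = 100 days (rest of April, May, June, July).
100 ÷ 7 = 14 full weeks with remainder 2, so 14 more Fridays after the first → 15.

15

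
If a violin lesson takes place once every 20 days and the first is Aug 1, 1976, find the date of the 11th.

The 11th occurrence is 10 intervals after the first: 10 × 20 = 200 days after Aug 1, 1976.
Aug has 31 days — 30 days to the end of Aug leaves 170.
Sep has 30 days (140 left).
Oct has 31 days (109 left).
Nov has 30 days (79 left).
Dec has 31 days (48 left).
Jan has 31 days (17 left).
17 days into Feb → Feb 17, 1977.

Feb 17, 1977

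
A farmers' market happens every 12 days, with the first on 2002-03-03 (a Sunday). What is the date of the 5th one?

The 5th occurrence is 4 intervals after the first: 4 × 12 = 48 days after 2002-03-03.
March has 31 days — 28 days to the end of March leaves 20.
20 days into April → 2002-04-20.

2002-04-20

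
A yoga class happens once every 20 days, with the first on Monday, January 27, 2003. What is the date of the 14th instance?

October 14, 2003

The 14th occurrence is 13 intervals after the first: 13 × 20 = 260 days after January 27, 2003.
January has 31 days — 4 days to the end of January leaves 256.
February has 28 days (228 left).
March has 31 days (197 left).
April has 30 days (167 left).
May has 31 days (136 left).
June has 30 days (106 left).
July has 31 days (75 left).
August has 31 days (44 left).
September has 30 days (14 left).
14 days into October → October 14, 2003.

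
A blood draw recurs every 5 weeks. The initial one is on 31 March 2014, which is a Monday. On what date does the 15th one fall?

3 August 2015

The 15th occurrence is 14 intervals after the first: 14 × 35 = 490 days after 31 March 2014.
March has 31 days — 0 days to the end of March leaves 490.
From end of March to end of 2014 is 275 days (215 left).
January has 31 days (184 left).
February has 28 days (156 left).
March has 31 days (125 left).
April has 30 days (95 left).
May has 31 days (64 left).
June has 30 days (34 left).
July has 31 days (3 left).
3 days into August → 3 August 2015.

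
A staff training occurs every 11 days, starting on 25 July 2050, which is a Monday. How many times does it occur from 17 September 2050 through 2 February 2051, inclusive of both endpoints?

Occurrences land 11·i days after 25 July 2050 for i = 0, 1, 2, …
17 September 2050 is 54 days after the start; 54 ÷ 11 = 4 remainder 10; since the remainder is 10, round up to i = 5. First occurrence in the window: #6 on 18 September 2050 (5×11 = 55 days in).
2 February 2051 is 192 days after the start; 192 ÷ 11 = 17 remainder 5. Last occurrence in the window: #18 on 28 January 2051.
Occurrences #6 through #18: 13 in total.

13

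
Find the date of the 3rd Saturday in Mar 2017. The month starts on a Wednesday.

Mar 2017 begins on a Wednesday, so the first Saturday is Mar 4 (3 days later).
The 3rd Saturday is 2 weeks later: 4 + 14 = 18.

Mar 18, 2017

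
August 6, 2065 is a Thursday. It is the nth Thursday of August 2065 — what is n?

1st

Day 6 falls in week ⌈6/7⌉ of the month.
Days 1–7 hold the 1st Thursday, 8–14 the 2nd, 15–21 the 3rd, 22–28 the 4th, 29–31 the 5th.
6 is in the range for the 1st.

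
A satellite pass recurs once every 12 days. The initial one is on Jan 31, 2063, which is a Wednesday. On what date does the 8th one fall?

The 8th occurrence is 7 intervals after the first: 7 × 12 = 84 days after Jan 31, 2063.
Jan has 31 days — 0 days to the end of Jan leaves 84.
Feb has 28 days (56 left).
Mar has 31 days (25 left).
25 days into Apr → Apr 25, 2063.

Apr 25, 2063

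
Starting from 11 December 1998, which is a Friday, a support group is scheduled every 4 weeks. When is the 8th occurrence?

25 June 1999

The 8th occurrence is 7 intervals after the first: 7 × 28 = 196 days after 11 December 1998.
December has 31 days — 20 days to the end of December leaves 176.
January has 31 days (145 left).
February has 28 days (117 left).
March has 31 days (86 left).
April has 30 days (56 left).
May has 31 days (25 left).
25 days into June → 25 June 1999.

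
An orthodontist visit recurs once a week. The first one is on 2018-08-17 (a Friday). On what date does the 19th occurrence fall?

The 19th occurrence is 18 intervals after the first: 18 × 7 = 126 days after 2018-08-17.
August has 31 days — 14 days to the end of August leaves 112.
September has 30 days (82 left).
October has 31 days (51 left).
November has 30 days (21 left).
21 days into December → 2018-12-21.

2018-12-21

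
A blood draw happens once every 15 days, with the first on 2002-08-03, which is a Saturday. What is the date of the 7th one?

2002-11-01

The 7th occurrence is 6 intervals after the first: 6 × 15 = 90 days after 2002-08-03.
August has 31 days — 28 days to the end of August leaves 62.
September has 30 days (32 left).
October has 31 days (1 left).
1 day into November → 2002-11-01.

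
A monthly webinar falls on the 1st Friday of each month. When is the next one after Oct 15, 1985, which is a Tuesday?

Nov 1, 1985

Oct 1985 starts on a Tuesday, so its 1st Friday is Oct 4, 1985 (3 days in).
That is not after Oct 15, 1985, so look at Nov 1985.
Nov 1985 starts on a Friday, so its 1st Friday is Nov 1, 1985.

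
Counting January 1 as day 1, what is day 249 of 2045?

January has 31 days (249 − 31 = 218 remain).
February has 28 days (218 − 28 = 190 remain).
March has 31 days (190 − 31 = 159 remain).
April has 30 days (159 − 30 = 129 remain).
May has 31 days (129 − 31 = 98 remain).
June has 30 days (98 − 30 = 68 remain).
July has 31 days (68 − 31 = 37 remain).
August has 31 days (37 − 31 = 6 remain).
6 into September → September 6.

2045-09-06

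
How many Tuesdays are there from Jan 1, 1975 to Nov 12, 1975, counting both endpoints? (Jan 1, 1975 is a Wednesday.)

45

Jan 1, 1975 is a Wednesday; the first Tuesday on or after it is Jan 7, 1975 (6 days later).
From Jan 7, 1975 to Nov 12, 1975: 24 + 28 + 31 + 30 + 31 + 30 + 31 + 31 + 30 + 31 + 12 = 309 days (rest of Jan, Feb, Mar, Apr, May, Jun, Jul, Aug, Sep, Oct, Nov).
309 ÷ 7 = 44 full weeks with remainder 1, so 44 more Tuesdays after the first → 45.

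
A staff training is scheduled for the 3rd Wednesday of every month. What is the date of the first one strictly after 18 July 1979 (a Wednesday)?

July 1979 starts on a Sunday; its first Wednesday is the 4th, so the 3rd Wednesday is the 18th — 18 July 1979.
That is not after 18 July 1979, so look at August 1979.
August 1979 starts on a Wednesday; its first Wednesday is the 1st, so the 3rd Wednesday is the 15th — 15 August 1979.

15 August 1979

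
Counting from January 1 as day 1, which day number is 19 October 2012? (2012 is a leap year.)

Days in months before October: 31 + 29 + 31 + 30 + 31 + 30 + 31 + 31 + 30 = 274.
Plus 19 days into October → day 293.

293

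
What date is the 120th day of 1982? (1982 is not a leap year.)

January has 31 days (120 − 31 = 89 remain).
February has 28 days (89 − 28 = 61 remain).
March has 31 days (61 − 31 = 30 remain).
30 into April → April 30.

April 30, 1982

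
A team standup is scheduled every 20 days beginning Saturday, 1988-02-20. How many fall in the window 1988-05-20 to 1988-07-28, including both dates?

3

Occurrences land 20·i days after 1988-02-20 for i = 0, 1, 2, …
1988-05-20 is 90 days after the start; 90 ÷ 20 = 4 remainder 10; since the remainder is 10, round up to i = 5. First occurrence in the window: #6 on 1988-05-30 (5×20 = 100 days in).
1988-07-28 is 159 days after the start; 159 ÷ 20 = 7 remainder 19. Last occurrence in the window: #8 on 1988-07-09.
Occurrences #6 through #8: 3 in total.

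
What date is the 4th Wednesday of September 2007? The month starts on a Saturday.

September 2007 begins on a Saturday, so the first Wednesday is September 5 (4 days later).
The 4th Wednesday is 3 weeks later: 5 + 21 = 26.

26 September 2007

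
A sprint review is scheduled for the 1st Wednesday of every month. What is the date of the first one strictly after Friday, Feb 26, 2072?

Feb 2072 starts on a Monday, so its 1st Wednesday is Feb 3, 2072 (2 days in).
That is not after Feb 26, 2072, so look at Mar 2072.
Mar 2072 starts on a Tuesday, so its 1st Wednesday is Mar 2, 2072 (1 day in).

Mar 2, 2072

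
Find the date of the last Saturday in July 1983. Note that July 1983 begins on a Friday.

1983-07-30

July 1983 begins on a Friday, so the first Saturday is July 2 (1 day later).
July 1983 has 31 days. Adding weeks: 2, 9, 16, 23, 30 — the last one ≤ 31 is the 30th.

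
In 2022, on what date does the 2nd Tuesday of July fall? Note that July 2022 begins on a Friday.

July 12, 2022

July 2022 begins on a Friday, so the first Tuesday is July 5 (4 days later).
The 2nd Tuesday is 1 weeks later: 5 + 7 = 12.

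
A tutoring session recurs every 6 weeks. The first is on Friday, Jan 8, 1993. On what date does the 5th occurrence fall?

Jun 25, 1993

The 5th occurrence is 4 intervals after the first: 4 × 42 = 168 days after Jan 8, 1993.
Jan has 31 days — 23 days to the end of Jan leaves 145.
Feb has 28 days (117 left).
Mar has 31 days (86 left).
Apr has 30 days (56 left).
May has 31 days (25 left).
25 days into Jun → Jun 25, 1993.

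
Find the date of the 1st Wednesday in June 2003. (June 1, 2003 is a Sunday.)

June 2003 begins on a Sunday, so the first Wednesday is June 4 (3 days later).

4 June 2003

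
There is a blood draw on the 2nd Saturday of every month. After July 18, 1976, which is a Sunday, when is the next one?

August 14, 1976

July 1976 starts on a Thursday; its first Saturday is the 3rd, so the 2nd Saturday is the 10th — July 10, 1976.
That is not after July 18, 1976, so look at August 1976.
August 1976 starts on a Sunday; its first Saturday is the 7th, so the 2nd Saturday is the 14th — August 14, 1976.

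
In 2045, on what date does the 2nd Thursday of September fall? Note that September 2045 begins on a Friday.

September 14, 2045

September 2045 begins on a Friday, so the first Thursday is September 7 (6 days later).
The 2nd Thursday is 1 weeks later: 7 + 7 = 14.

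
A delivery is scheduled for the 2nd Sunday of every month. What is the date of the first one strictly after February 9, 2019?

February 10, 2019

February 2019 starts on a Friday; its first Sunday is the 3rd, so the 2nd Sunday is the 10th — February 10, 2019.
February 10, 2019 is after February 9, 2019, so that is the next one.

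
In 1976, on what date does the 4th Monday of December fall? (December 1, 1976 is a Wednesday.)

27 December 1976

December 1976 begins on a Wednesday, so the first Monday is December 6 (5 days later).
The 4th Monday is 3 weeks later: 6 + 21 = 27.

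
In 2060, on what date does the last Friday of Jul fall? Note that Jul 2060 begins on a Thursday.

Jul 2060 begins on a Thursday, so the first Friday is Jul 2 (1 day later).
Jul 2060 has 31 days. Adding weeks: 2, 9, 16, 23, 30 — the last one ≤ 31 is the 30th.

Jul 30, 2060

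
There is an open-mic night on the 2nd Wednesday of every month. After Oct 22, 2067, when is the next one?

Oct 2067 starts on a Saturday; its first Wednesday is the 5th, so the 2nd Wednesday is the 12th — Oct 12, 2067.
That is not after Oct 22, 2067, so look at Nov 2067.
Nov 2067 starts on a Tuesday; its first Wednesday is the 2nd, so the 2nd Wednesday is the 9th — Nov 9, 2067.

Nov 9, 2067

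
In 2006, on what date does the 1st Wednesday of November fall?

1 November 2006

The first Wednesday of November 2006 is November 1.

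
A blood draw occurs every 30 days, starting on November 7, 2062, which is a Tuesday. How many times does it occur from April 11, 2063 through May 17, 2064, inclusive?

Occurrences land 30·i days after November 7, 2062 for i = 0, 1, 2, …
April 11, 2063 is 155 days after the start; 155 ÷ 30 = 5 remainder 5; since the remainder is 5, round up to i = 6. First occurrence in the window: #7 on May 6, 2063 (6×30 = 180 days in).
May 17, 2064 is 557 days after the start; 557 ÷ 30 = 18 remainder 17. Last occurrence in the window: #19 on April 30, 2064.
Occurrences #7 through #19: 13 in total.

13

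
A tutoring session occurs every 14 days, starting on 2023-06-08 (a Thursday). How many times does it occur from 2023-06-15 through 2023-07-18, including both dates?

2

Occurrences land 14·i days after 2023-06-08 for i = 0, 1, 2, …
2023-06-15 is 7 days after the start; 7 ÷ 14 = 0 remainder 7; since the remainder is 7, round up to i = 1. First occurrence in the window: #2 on 2023-06-22 (1×14 = 14 days in).
2023-07-18 is 40 days after the start; 40 ÷ 14 = 2 remainder 12. Last occurrence in the window: #3 on 2023-07-06.
Occurrences #2 through #3: 2 in total.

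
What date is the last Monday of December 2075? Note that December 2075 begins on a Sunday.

30 December 2075

December 2075 begins on a Sunday, so the first Monday is December 2 (1 day later).
December 2075 has 31 days. Adding weeks: 2, 9, 16, 23, 30 — the last one ≤ 31 is the 30th.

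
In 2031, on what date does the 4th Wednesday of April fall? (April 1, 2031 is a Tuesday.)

April 2031 begins on a Tuesday, so the first Wednesday is April 2 (1 day later).
The 4th Wednesday is 3 weeks later: 2 + 21 = 23.

2031-04-23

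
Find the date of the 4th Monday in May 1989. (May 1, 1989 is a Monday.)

May 1989 begins on a Monday, so the first Monday is May 1.
The 4th Monday is 3 weeks later: 1 + 21 = 22.

1989-05-22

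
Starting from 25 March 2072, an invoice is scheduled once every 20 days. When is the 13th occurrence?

20 November 2072

The 13th occurrence is 12 intervals after the first: 12 × 20 = 240 days after 25 March 2072.
March has 31 days — 6 days to the end of March leaves 234.
April has 30 days (204 left).
May has 31 days (173 left).
June has 30 days (143 left).
July has 31 days (112 left).
August has 31 days (81 left).
September has 30 days (51 left).
October has 31 days (20 left).
20 days into November → 20 November 2072.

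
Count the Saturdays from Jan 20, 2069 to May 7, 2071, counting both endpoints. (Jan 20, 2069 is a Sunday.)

119

Jan 20, 2069 is a Sunday; the first Saturday on or after it is Jan 26, 2069 (6 days later).
From Jan 26, 2069 to May 7, 2071: 339 + 365 + 127 = 831 days (rest of 2069, 2070, to May 7, 2071 in 2071).
831 ÷ 7 = 118 full weeks with remainder 5, so 118 more Saturdays after the first → 119.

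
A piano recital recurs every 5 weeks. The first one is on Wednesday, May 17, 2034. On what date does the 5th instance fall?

October 4, 2034

The 5th occurrence is 4 intervals after the first: 4 × 35 = 140 days after May 17, 2034.
May has 31 days — 14 days to the end of May leaves 126.
June has 30 days (96 left).
July has 31 days (65 left).
August has 31 days (34 left).
September has 30 days (4 left).
4 days into October → October 4, 2034.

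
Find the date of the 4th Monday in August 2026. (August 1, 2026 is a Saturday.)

August 24, 2026

August 2026 begins on a Saturday, so the first Monday is August 3 (2 days later).
The 4th Monday is 3 weeks later: 3 + 21 = 24.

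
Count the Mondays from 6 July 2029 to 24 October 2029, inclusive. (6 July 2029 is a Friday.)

6 July 2029 is a Friday; the first Monday on or after it is 9 July 2029 (3 days later).
From 9 July 2029 to 24 October 2029: 22 + 31 + 30 + 24 = 107 days (rest of July, August, September, October).
107 ÷ 7 = 15 full weeks with remainder 2, so 15 more Mondays after the first → 16.

16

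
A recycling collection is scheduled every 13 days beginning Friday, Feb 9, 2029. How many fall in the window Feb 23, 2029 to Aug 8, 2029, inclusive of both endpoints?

12

Occurrences land 13·i days after Feb 9, 2029 for i = 0, 1, 2, …
Feb 23, 2029 is 14 days after the start; 14 ÷ 13 = 1 remainder 1; since the remainder is 1, round up to i = 2. First occurrence in the window: #3 on Mar 7, 2029 (2×13 = 26 days in).
Aug 8, 2029 is 180 days after the start; 180 ÷ 13 = 13 remainder 11. Last occurrence in the window: #14 on Jul 28, 2029.
Occurrences #3 through #14: 12 in total.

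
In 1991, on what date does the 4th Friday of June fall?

The first Friday of June 1991 is June 7.
The 4th Friday is 3 weeks later: 7 + 21 = 28.

June 28, 1991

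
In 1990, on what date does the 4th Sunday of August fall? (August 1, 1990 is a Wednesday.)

26 August 1990

August 1990 begins on a Wednesday, so the first Sunday is August 5 (4 days later).
The 4th Sunday is 3 weeks later: 5 + 21 = 26.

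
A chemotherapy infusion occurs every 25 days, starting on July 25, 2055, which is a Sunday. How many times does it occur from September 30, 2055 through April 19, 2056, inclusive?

Occurrences land 25·i days after July 25, 2055 for i = 0, 1, 2, …
September 30, 2055 is 67 days after the start; 67 ÷ 25 = 2 remainder 17; since the remainder is 17, round up to i = 3. First occurrence in the window: #4 on October 8, 2055 (3×25 = 75 days in).
April 19, 2056 is 269 days after the start; 269 ÷ 25 = 10 remainder 19. Last occurrence in the window: #11 on March 31, 2056.
Occurrences #4 through #11: 8 in total.

8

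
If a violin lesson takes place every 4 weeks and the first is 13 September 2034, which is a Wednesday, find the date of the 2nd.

The 2nd occurrence is 1 interval after the first: 1 × 28 = 28 days after 13 September 2034.
September has 30 days — 17 days to the end of September leaves 11.
11 days into October → 11 October 2034.

11 October 2034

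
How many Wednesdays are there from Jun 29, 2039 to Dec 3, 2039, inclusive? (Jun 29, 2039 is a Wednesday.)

Jun 29, 2039 is a Wednesday; the first Wednesday on or after it is Jun 29, 2039.
From Jun 29, 2039 to Dec 3, 2039: 1 + 31 + 31 + 30 + 31 + 30 + 3 = 157 days (rest of Jun, Jul, Aug, Sep, Oct, Nov, Dec).
157 ÷ 7 = 22 full weeks with remainder 3, so 22 more Wednesdays after the first → 23.

23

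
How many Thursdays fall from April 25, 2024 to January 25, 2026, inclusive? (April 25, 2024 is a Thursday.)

92

April 25, 2024 is a Thursday; the first Thursday on or after it is April 25, 2024.
From April 25, 2024 to January 25, 2026: 250 + 365 + 25 = 640 days (rest of 2024, 2025, to January 25, 2026 in 2026).
640 ÷ 7 = 91 full weeks with remainder 3, so 91 more Thursdays after the first → 92.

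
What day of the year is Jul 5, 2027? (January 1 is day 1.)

186

Days in months before Jul: 31 + 28 + 31 + 30 + 31 + 30 = 181.
Plus 5 days into Jul → day 186.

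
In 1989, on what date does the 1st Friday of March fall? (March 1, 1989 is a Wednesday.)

3 March 1989

March 1989 begins on a Wednesday, so the first Friday is March 3 (2 days later).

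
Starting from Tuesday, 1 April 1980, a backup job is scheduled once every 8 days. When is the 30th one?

The 30th occurrence is 29 intervals after the first: 29 × 8 = 232 days after 1 April 1980.
April has 30 days — 29 days to the end of April leaves 203.
May has 31 days (172 left).
June has 30 days (142 left).
July has 31 days (111 left).
August has 31 days (80 left).
September has 30 days (50 left).
October has 31 days (19 left).
19 days into November → 19 November 1980.

19 November 1980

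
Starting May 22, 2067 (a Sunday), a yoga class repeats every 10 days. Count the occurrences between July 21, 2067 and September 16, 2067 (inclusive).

Occurrences land 10·i days after May 22, 2067 for i = 0, 1, 2, …
July 21, 2067 is 60 days after the start; 60 ÷ 10 = 6 remainder 0. First occurrence in the window: #7 on July 21, 2067 (6×10 = 60 days in).
September 16, 2067 is 117 days after the start; 117 ÷ 10 = 11 remainder 7. Last occurrence in the window: #12 on September 9, 2067.
Occurrences #7 through #12: 6 in total.

6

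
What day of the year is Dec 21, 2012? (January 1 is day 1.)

356

Days in months before Dec: 31 + 29 + 31 + 30 + 31 + 30 + 31 + 31 + 30 + 31 + 30 = 335.
Plus 21 days into Dec → day 356.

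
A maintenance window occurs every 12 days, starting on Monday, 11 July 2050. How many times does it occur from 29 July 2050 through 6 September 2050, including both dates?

Occurrences land 12·i days after 11 July 2050 for i = 0, 1, 2, …
29 July 2050 is 18 days after the start; 18 ÷ 12 = 1 remainder 6; since the remainder is 6, round up to i = 2. First occurrence in the window: #3 on 4 August 2050 (2×12 = 24 days in).
6 September 2050 is 57 days after the start; 57 ÷ 12 = 4 remainder 9. Last occurrence in the window: #5 on 28 August 2050.
Occurrences #3 through #5: 3 in total.

3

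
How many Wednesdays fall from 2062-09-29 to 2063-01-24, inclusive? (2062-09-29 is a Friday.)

17

2062-09-29 is a Friday; the first Wednesday on or after it is 2062-10-04 (5 days later).
From 2062-10-04 to 2063-01-24: 27 + 30 + 31 + 24 = 112 days (rest of October, November, December, January).
112 ÷ 7 = 16 full weeks with remainder 0, so 16 more Wednesdays after the first → 17.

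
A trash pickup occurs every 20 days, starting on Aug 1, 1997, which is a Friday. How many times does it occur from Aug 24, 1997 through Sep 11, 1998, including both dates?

Occurrences land 20·i days after Aug 1, 1997 for i = 0, 1, 2, …
Aug 24, 1997 is 23 days after the start; 23 ÷ 20 = 1 remainder 3; since the remainder is 3, round up to i = 2. First occurrence in the window: #3 on Sep 10, 1997 (2×20 = 40 days in).
Sep 11, 1998 is 406 days after the start; 406 ÷ 20 = 20 remainder 6. Last occurrence in the window: #21 on Sep 5, 1998.
Occurrences #3 through #21: 19 in total.

19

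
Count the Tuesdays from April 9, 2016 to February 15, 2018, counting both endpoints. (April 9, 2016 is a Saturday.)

April 9, 2016 is a Saturday; the first Tuesday on or after it is April 12, 2016 (3 days later).
From April 12, 2016 to February 15, 2018: 263 + 365 + 46 = 674 days (rest of 2016, 2017, to February 15, 2018 in 2018).
674 ÷ 7 = 96 full weeks with remainder 2, so 96 more Tuesdays after the first → 97.

97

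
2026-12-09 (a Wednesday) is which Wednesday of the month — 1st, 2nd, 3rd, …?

Day 9 falls in week ⌈9/7⌉ of the month.
Days 1–7 hold the 1st Wednesday, 8–14 the 2nd, 15–21 the 3rd, 22–28 the 4th, 29–31 the 5th.
9 is in the range for the 2nd.

2nd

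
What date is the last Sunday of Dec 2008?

Dec 28, 2008

The first Sunday of Dec 2008 is Dec 7.
Dec 2008 has 31 days. Adding weeks: 7, 14, 21, 28 — the last one ≤ 31 is the 28th.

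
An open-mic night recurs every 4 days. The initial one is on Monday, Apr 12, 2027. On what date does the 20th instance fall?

The 20th occurrence is 19 intervals after the first: 19 × 4 = 76 days after Apr 12, 2027.
Apr has 30 days — 18 days to the end of Apr leaves 58.
May has 31 days (27 left).
27 days into Jun → Jun 27, 2027.

Jun 27, 2027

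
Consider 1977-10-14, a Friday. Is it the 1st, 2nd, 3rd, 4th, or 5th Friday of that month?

Day 14 falls in week ⌈14/7⌉ of the month.
Days 1–7 hold the 1st Friday, 8–14 the 2nd, 15–21 the 3rd, 22–28 the 4th, 29–31 the 5th.
14 is in the range for the 2nd.

2nd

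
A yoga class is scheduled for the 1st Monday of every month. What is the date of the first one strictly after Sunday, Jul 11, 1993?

Aug 2, 1993

Jul 1993 starts on a Thursday, so its 1st Monday is Jul 5, 1993 (4 days in).
That is not after Jul 11, 1993, so look at Aug 1993.
Aug 1993 starts on a Sunday, so its 1st Monday is Aug 2, 1993 (1 day in).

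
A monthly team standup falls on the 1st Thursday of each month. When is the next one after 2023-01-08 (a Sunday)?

January 2023 starts on a Sunday, so its 1st Thursday is 2023-01-05 (4 days in).
That is not after 2023-01-08, so look at February 2023.
February 2023 starts on a Wednesday, so its 1st Thursday is 2023-02-02 (1 day in).

2023-02-02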